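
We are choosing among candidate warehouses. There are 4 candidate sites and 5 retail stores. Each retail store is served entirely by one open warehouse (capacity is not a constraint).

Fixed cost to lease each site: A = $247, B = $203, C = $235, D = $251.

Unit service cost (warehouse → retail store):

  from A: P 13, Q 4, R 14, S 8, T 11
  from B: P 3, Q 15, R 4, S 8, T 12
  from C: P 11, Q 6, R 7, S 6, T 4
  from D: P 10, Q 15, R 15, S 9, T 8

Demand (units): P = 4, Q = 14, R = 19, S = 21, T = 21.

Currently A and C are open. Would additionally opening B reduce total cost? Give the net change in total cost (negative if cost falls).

Current service cost with {A, C}: 443.
Adding B: each retail store re-picks its cheapest; new service cost 354, saving 89.
Extra fixed cost: 203. Net change = 203 − 89 = 114.
(Totals: 925 → 1039.)

No — net change +114 (cost rises by 114).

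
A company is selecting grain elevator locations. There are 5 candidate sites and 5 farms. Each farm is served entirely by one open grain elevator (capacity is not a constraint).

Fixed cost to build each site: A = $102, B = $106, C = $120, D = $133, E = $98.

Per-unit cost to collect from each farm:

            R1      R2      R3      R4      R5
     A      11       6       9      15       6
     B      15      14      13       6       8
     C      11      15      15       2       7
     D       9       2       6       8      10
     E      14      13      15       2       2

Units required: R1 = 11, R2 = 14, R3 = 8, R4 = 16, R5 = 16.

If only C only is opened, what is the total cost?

Each farm is assigned to its cheapest site among the open ones.
{C}: R1→C 11·11=121, R2→C 15·14=210, R3→C 15·8=120, R4→C 2·16=32, R5→C 7·16=112. Service 595; fixed 120; total 715.

Total cost: 715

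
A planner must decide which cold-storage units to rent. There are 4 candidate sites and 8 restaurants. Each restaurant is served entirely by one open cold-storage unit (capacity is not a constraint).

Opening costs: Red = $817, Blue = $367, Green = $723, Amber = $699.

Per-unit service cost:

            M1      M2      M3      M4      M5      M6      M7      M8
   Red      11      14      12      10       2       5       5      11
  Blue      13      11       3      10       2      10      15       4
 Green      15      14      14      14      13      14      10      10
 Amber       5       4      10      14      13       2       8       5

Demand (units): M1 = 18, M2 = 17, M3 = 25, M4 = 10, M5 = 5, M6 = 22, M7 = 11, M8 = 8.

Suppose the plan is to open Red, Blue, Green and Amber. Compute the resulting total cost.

Total cost: 3080

Each restaurant is assigned to its cheapest site among the open ones.
{Red, Blue, Green, Amber}: M1→Amber 5·18=90, M2→Amber 4·17=68, M3→Blue 3·25=75, M4→Red 10·10=100, M5→Red 2·5=10, M6→Amber 2·22=44, M7→Red 5·11=55, M8→Blue 4·8=32. Service 474; fixed 2606; total 3080.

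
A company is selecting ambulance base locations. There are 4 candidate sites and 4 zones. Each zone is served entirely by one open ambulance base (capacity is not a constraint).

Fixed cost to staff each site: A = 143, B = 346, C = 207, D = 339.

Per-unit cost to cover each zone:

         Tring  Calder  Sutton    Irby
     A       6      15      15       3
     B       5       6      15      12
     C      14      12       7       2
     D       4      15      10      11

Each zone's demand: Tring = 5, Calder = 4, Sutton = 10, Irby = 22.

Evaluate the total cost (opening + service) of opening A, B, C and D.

Total cost: 1193

Each zone is assigned to its cheapest site among the open ones.
{A, B, C, D}: Tring→D 4·5=20, Calder→B 6·4=24, Sutton→C 7·10=70, Irby→C 2·22=44. Service 158; fixed 1035; total 1193.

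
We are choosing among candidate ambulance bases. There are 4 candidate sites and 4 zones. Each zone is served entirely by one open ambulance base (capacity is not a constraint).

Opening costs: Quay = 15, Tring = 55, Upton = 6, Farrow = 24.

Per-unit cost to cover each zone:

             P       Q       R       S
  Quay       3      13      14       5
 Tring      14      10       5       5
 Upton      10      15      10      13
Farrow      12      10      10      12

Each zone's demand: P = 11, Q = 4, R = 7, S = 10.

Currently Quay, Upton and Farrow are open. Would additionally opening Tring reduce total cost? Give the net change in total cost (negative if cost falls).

Current service cost with {Quay, Upton, Farrow}: 193.
Adding Tring: each zone re-picks its cheapest; new service cost 158, saving 35.
Extra fixed cost: 55. Net change = 55 − 35 = 20.
(Totals: 238 → 258.)

No — net change +20 (cost rises by 20).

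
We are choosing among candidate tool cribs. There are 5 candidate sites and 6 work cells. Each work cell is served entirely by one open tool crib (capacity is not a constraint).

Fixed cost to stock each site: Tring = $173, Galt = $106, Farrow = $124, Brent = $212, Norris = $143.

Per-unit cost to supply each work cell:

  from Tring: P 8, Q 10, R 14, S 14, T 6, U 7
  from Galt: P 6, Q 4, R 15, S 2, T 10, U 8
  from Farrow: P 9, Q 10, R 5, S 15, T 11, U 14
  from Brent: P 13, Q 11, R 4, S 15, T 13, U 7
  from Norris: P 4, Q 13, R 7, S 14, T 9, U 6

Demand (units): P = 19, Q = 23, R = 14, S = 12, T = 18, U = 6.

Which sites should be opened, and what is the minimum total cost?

For any fixed open set, each work cell goes to its cheapest open site; total = fixed + service.
{Galt, Norris}: P→Norris 4·19=76, Q→Galt 4·23=92, R→Norris 7·14=98, S→Galt 2·12=24, T→Norris 9·18=162, U→Norris 6·6=36. Service 488; fixed 249; total 737.
{Galt, Farrow}: P→Galt 6·19=114, Q→Galt 4·23=92, R→Farrow 5·14=70, S→Galt 2·12=24, T→Galt 10·18=180, U→Galt 8·6=48. Service 528; fixed 230; total 758.
{Galt}: service 668 + fixed 106 = 774
{Tring, Galt, Farrow, Brent, Norris}: service 392 + fixed 758 = 1150
No other subset beats 737.

Open Galt and Norris; minimum total cost 737.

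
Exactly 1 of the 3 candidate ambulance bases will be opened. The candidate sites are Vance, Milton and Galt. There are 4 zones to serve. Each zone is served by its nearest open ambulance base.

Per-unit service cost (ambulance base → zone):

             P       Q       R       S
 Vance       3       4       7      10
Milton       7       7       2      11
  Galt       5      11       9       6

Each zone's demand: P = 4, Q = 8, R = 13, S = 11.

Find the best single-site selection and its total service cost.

Choose Milton only; total service cost 231.

With exactly 1 open, each zone uses its cheapest among the chosen.
{Milton}: P→Milton 7·4=28, Q→Milton 7·8=56, R→Milton 2·13=26, S→Milton 11·11=121. Service cost 231.
{Vance}: service cost 245
{Galt}: service cost 291
Among all 3 size-1 choices, {Milton} is lowest.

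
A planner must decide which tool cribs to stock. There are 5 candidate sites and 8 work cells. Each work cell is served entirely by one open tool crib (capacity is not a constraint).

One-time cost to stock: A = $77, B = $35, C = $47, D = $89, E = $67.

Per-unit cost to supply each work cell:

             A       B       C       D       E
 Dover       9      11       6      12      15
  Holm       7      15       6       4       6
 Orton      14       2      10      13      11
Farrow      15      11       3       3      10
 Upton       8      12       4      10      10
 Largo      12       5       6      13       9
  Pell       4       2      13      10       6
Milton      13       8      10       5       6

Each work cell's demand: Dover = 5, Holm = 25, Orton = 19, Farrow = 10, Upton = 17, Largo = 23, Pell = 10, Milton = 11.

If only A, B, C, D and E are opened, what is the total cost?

Each work cell is assigned to its cheapest site among the open ones.
{A, B, C, D, E}: Dover→C 6·5=30, Holm→D 4·25=100, Orton→B 2·19=38, Farrow→C 3·10=30, Upton→C 4·17=68, Largo→B 5·23=115, Pell→B 2·10=20, Milton→D 5·11=55. Service 456; fixed 315; total 771.

Total cost: 771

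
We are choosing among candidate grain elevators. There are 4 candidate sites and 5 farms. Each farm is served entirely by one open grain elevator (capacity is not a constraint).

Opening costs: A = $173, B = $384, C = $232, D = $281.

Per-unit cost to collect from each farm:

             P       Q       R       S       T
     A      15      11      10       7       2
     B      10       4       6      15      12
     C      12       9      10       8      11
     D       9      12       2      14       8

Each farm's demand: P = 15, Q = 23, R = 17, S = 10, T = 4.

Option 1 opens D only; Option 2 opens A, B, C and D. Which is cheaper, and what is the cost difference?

Option 1: {D}: P→D 9·15=135, Q→D 12·23=276, R→D 2·17=34, S→D 14·10=140, T→D 8·4=32. Service 617; fixed 281; total 898.
Option 2: {A, B, C, D}: P→D 9·15=135, Q→B 4·23=92, R→D 2·17=34, S→A 7·10=70, T→A 2·4=8. Service 339; fixed 1070; total 1409.
Difference: |898 − 1409| = 511.

Option 1 is cheaper by 511.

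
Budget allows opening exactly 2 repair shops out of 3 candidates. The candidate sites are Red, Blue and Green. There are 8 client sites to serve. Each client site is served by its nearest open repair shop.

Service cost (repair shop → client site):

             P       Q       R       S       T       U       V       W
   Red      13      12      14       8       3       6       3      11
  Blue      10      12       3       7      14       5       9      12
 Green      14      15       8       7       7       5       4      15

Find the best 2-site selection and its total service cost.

With exactly 2 open, each client site uses its cheapest among the chosen.
{Red, Blue}: P→Blue 10, Q→Red 12, R→Blue 3, S→Blue 7, T→Red 3, U→Blue 5, V→Red 3, W→Red 11. Service cost 54.
{Blue, Green}: service cost 60
{Red, Green}: service cost 62
Among all 3 size-2 choices, {Red, Blue} is lowest.

Choose Red and Blue; total service cost 54.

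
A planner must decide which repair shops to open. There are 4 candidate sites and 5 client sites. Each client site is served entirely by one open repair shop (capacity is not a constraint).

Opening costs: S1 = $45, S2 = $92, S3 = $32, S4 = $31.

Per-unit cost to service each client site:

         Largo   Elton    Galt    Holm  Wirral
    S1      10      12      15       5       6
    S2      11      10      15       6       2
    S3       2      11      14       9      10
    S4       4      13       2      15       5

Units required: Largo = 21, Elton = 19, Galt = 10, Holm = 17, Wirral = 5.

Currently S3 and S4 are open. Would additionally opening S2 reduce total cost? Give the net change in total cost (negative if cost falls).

No — net change +7 (cost rises by 7).

Current service cost with {S3, S4}: 449.
Adding S2: each client site re-picks its cheapest; new service cost 364, saving 85.
Extra fixed cost: 92. Net change = 92 − 85 = 7.
(Totals: 512 → 519.)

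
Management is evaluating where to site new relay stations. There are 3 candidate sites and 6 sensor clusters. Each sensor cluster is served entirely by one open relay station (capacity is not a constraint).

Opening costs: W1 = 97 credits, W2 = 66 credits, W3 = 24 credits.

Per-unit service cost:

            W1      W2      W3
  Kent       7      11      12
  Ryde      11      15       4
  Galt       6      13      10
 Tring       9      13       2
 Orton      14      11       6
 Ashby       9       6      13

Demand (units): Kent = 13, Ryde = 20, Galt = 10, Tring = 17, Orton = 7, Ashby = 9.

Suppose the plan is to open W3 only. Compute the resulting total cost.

Total cost: 553

Each sensor cluster is assigned to its cheapest site among the open ones.
{W3}: Kent→W3 12·13=156, Ryde→W3 4·20=80, Galt→W3 10·10=100, Tring→W3 2·17=34, Orton→W3 6·7=42, Ashby→W3 13·9=117. Service 529; fixed 24; total 553.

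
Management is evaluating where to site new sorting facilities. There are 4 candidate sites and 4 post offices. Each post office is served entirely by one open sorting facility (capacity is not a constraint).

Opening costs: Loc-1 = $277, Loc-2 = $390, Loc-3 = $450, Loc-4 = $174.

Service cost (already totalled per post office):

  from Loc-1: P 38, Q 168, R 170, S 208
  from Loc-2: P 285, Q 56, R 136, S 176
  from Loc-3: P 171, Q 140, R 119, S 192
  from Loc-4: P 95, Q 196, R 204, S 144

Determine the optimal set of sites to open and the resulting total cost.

For any fixed open set, each post office goes to its cheapest open site; total = fixed + service.
{Loc-4}: P→Loc-4 95, Q→Loc-4 196, R→Loc-4 204, S→Loc-4 144. Service 639; fixed 174; total 813.
{Loc-1}: service 584 + fixed 277 = 861
{Loc-1, Loc-4}: P→Loc-1 38, Q→Loc-1 168, R→Loc-1 170, S→Loc-4 144. Service 520; fixed 451; total 971.
{Loc-1, Loc-2, Loc-3, Loc-4}: service 357 + fixed 1291 = 1648
No other subset beats 813.

Open Loc-4 only; minimum total cost 813.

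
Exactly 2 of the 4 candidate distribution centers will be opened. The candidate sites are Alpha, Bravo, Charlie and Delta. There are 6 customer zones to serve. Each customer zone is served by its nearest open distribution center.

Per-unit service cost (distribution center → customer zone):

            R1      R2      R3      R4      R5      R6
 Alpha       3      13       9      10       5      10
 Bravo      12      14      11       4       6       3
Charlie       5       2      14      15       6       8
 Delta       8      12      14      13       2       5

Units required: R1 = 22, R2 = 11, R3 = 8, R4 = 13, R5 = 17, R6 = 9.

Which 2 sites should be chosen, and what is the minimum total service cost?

With exactly 2 open, each customer zone uses its cheapest among the chosen.
{Bravo, Charlie}: R1→Charlie 5·22=110, R2→Charlie 2·11=22, R3→Bravo 11·8=88, R4→Bravo 4·13=52, R5→Bravo 6·17=102, R6→Bravo 3·9=27. Service cost 401.
{Alpha, Bravo}: service cost 445
{Alpha, Charlie}: service cost 447
Among all 6 size-2 choices, {Bravo, Charlie} is lowest.

Choose Bravo and Charlie; total service cost 401.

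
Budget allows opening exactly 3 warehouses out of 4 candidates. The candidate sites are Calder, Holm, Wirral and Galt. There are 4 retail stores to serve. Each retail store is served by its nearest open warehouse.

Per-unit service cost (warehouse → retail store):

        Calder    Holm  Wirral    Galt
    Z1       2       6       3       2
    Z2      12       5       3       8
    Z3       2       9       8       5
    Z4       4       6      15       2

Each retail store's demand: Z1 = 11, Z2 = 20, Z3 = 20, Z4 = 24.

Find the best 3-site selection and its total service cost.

Choose Calder, Wirral and Galt; total service cost 170.

With exactly 3 open, each retail store uses its cheapest among the chosen.
{Calder, Wirral, Galt}: Z1→Calder 2·11=22, Z2→Wirral 3·20=60, Z3→Calder 2·20=40, Z4→Galt 2·24=48. Service cost 170.
{Calder, Holm, Galt}: service cost 210
{Calder, Holm, Wirral}: service cost 218
Among all 4 size-3 choices, {Calder, Wirral, Galt} is lowest.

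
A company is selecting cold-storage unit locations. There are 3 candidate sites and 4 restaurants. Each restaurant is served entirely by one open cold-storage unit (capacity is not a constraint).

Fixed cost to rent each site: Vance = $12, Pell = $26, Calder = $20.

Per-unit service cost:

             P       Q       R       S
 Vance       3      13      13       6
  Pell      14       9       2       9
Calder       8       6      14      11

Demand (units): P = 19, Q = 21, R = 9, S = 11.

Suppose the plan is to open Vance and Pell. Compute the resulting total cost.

Each restaurant is assigned to its cheapest site among the open ones.
{Vance, Pell}: P→Vance 3·19=57, Q→Pell 9·21=189, R→Pell 2·9=18, S→Vance 6·11=66. Service 330; fixed 38; total 368.

Total cost: 368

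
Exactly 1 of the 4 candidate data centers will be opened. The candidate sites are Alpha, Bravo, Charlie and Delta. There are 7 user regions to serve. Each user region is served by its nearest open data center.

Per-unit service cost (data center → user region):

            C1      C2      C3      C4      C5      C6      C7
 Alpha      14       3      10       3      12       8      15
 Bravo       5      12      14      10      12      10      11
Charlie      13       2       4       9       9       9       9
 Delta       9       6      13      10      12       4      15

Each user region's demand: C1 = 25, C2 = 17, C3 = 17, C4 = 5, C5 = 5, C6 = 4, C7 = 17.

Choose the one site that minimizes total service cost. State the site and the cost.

With exactly 1 open, each user region uses its cheapest among the chosen.
{Charlie}: C1→Charlie 13·25=325, C2→Charlie 2·17=34, C3→Charlie 4·17=68, C4→Charlie 9·5=45, C5→Charlie 9·5=45, C6→Charlie 9·4=36, C7→Charlie 9·17=153. Service cost 706.
{Bravo}: service cost 904
{Delta}: service cost 929
Among all 4 size-1 choices, {Charlie} is lowest.

Choose Charlie only; total service cost 706.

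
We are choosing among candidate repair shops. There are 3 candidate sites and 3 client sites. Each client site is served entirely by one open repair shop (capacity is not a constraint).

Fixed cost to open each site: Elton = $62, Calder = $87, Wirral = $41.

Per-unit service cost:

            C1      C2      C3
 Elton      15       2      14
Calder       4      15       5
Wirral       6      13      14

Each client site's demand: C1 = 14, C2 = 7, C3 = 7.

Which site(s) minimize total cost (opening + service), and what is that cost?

Open Elton and Calder; minimum total cost 254.

For any fixed open set, each client site goes to its cheapest open site; total = fixed + service.
{Elton, Calder}: C1→Calder 4·14=56, C2→Elton 2·7=14, C3→Calder 5·7=35. Service 105; fixed 149; total 254.
{Calder}: service 196 + fixed 87 = 283
{Elton, Calder, Wirral}: C1→Calder 4·14=56, C2→Elton 2·7=14, C3→Calder 5·7=35. Service 105; fixed 190; total 295.
{Wirral}: service 273 + fixed 41 = 314
No other subset beats 254.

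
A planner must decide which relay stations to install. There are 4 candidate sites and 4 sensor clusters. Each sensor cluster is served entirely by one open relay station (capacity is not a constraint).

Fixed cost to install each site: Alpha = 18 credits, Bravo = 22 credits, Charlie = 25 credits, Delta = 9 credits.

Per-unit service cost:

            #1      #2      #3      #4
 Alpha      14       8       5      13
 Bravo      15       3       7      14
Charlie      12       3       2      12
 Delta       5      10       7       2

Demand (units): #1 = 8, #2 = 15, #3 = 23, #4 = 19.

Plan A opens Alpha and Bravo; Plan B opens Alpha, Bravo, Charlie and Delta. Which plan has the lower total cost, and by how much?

Plan B is cheaper by 316.

Plan A: {Alpha, Bravo}: #1→Alpha 14·8=112, #2→Bravo 3·15=45, #3→Alpha 5·23=115, #4→Alpha 13·19=247. Service 519; fixed 40; total 559.
Plan B: {Alpha, Bravo, Charlie, Delta}: #1→Delta 5·8=40, #2→Bravo 3·15=45, #3→Charlie 2·23=46, #4→Delta 2·19=38. Service 169; fixed 74; total 243.
Difference: |559 − 243| = 316.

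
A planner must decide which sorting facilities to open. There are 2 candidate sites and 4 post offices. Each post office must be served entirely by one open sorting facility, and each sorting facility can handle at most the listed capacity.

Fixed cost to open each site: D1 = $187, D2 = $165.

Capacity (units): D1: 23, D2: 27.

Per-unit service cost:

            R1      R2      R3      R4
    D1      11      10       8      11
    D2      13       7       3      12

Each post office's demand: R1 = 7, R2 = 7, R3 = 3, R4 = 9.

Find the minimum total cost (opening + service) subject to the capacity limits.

Minimum total cost: 422

Open {D2}: R1→D2 13·7=91, R2→D2 7·7=49, R3→D2 3·3=9, R4→D2 12·9=108.
Loads: D2 carries 26/27. Service 257; fixed 165; total 422.
Next best feasible plan costs 586.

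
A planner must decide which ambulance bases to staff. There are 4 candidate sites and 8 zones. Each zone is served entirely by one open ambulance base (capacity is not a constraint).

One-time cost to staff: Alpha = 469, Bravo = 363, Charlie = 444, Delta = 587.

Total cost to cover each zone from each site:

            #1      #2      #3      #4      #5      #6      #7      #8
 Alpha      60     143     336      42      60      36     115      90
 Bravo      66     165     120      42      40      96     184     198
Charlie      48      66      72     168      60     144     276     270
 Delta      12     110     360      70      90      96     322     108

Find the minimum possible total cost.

For any fixed open set, each zone goes to its cheapest open site; total = fixed + service.
{Bravo}: #1→Bravo 66, #2→Bravo 165, #3→Bravo 120, #4→Bravo 42, #5→Bravo 40, #6→Bravo 96, #7→Bravo 184, #8→Bravo 198. Service 911; fixed 363; total 1274.
{Alpha}: #1→Alpha 60, #2→Alpha 143, #3→Alpha 336, #4→Alpha 42, #5→Alpha 60, #6→Alpha 36, #7→Alpha 115, #8→Alpha 90. Service 882; fixed 469; total 1351.
{Alpha, Charlie}: service 529 + fixed 913 = 1442
{Alpha, Bravo, Charlie, Delta}: #1→Delta 12, #2→Charlie 66, #3→Charlie 72, #4→Alpha 42, #5→Bravo 40, #6→Alpha 36, #7→Alpha 115, #8→Alpha 90. Service 473; fixed 1863; total 2336.
No other subset beats 1274.

Minimum total cost: 1274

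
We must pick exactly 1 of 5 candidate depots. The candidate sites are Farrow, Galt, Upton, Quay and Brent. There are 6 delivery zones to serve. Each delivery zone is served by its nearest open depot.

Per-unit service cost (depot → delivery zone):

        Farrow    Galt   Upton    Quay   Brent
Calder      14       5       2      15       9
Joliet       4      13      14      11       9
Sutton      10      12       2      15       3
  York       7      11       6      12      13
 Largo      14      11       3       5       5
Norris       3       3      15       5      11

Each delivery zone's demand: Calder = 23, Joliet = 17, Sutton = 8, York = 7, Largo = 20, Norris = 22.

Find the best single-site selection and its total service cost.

With exactly 1 open, each delivery zone uses its cheapest among the chosen.
{Upton}: Calder→Upton 2·23=46, Joliet→Upton 14·17=238, Sutton→Upton 2·8=16, York→Upton 6·7=42, Largo→Upton 3·20=60, Norris→Upton 15·22=330. Service cost 732.
{Galt}: service cost 795
{Brent}: service cost 817
Among all 5 size-1 choices, {Upton} is lowest.

Choose Upton only; total service cost 732.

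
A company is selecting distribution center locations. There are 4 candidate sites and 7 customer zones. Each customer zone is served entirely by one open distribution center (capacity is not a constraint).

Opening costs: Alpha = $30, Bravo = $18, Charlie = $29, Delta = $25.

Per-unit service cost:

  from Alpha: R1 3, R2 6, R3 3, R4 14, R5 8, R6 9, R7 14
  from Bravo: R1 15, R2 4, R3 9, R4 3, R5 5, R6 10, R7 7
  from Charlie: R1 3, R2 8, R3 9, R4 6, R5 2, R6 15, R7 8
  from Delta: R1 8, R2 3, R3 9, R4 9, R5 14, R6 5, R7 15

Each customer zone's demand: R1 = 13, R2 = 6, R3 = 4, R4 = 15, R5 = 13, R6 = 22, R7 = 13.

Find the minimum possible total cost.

For any fixed open set, each customer zone goes to its cheapest open site; total = fixed + service.
{Bravo, Charlie, Delta}: R1→Charlie 3·13=39, R2→Delta 3·6=18, R3→Bravo 9·4=36, R4→Bravo 3·15=45, R5→Charlie 2·13=26, R6→Delta 5·22=110, R7→Bravo 7·13=91. Service 365; fixed 72; total 437.
{Alpha, Bravo, Charlie, Delta}: service 341 + fixed 102 = 443
{Alpha, Bravo, Delta}: service 380 + fixed 73 = 453
{Bravo}: R1→Bravo 15·13=195, R2→Bravo 4·6=24, R3→Bravo 9·4=36, R4→Bravo 3·15=45, R5→Bravo 5·13=65, R6→Bravo 10·22=220, R7→Bravo 7·13=91. Service 676; fixed 18; total 694.
No other subset beats 437.

Minimum total cost: 437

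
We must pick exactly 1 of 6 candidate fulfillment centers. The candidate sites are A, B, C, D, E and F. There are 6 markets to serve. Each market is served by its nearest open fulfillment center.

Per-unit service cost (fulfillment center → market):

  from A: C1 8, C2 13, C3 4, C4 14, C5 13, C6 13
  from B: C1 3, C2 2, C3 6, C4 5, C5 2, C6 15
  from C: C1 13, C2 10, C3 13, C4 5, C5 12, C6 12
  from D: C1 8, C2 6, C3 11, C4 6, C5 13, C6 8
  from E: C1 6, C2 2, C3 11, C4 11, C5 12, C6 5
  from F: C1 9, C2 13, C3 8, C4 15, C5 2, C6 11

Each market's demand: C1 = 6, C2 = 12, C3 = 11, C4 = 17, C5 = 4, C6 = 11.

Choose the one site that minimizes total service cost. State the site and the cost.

With exactly 1 open, each market uses its cheapest among the chosen.
{B}: C1→B 3·6=18, C2→B 2·12=24, C3→B 6·11=66, C4→B 5·17=85, C5→B 2·4=8, C6→B 15·11=165. Service cost 366.
{E}: service cost 471
{D}: service cost 483
Among all 6 size-1 choices, {B} is lowest.

Choose B only; total service cost 366.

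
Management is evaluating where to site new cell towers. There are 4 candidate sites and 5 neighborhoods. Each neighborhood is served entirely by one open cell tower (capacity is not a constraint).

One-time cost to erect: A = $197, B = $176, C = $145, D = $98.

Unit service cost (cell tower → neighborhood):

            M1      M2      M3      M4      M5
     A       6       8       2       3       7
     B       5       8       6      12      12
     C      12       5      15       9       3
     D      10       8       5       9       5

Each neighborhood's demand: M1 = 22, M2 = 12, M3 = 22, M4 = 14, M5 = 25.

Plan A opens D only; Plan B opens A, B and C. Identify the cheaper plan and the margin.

Plan A: {D}: M1→D 10·22=220, M2→D 8·12=96, M3→D 5·22=110, M4→D 9·14=126, M5→D 5·25=125. Service 677; fixed 98; total 775.
Plan B: {A, B, C}: M1→B 5·22=110, M2→C 5·12=60, M3→A 2·22=44, M4→A 3·14=42, M5→C 3·25=75. Service 331; fixed 518; total 849.
Difference: |775 − 849| = 74.

Plan A is cheaper by 74.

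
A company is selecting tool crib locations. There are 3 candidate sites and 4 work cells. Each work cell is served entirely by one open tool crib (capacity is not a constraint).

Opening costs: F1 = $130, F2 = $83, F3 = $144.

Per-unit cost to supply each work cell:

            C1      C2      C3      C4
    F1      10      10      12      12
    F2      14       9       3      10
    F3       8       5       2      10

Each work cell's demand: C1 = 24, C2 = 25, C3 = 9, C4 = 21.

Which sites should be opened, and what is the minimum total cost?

Open F3 only; minimum total cost 689.

For any fixed open set, each work cell goes to its cheapest open site; total = fixed + service.
{F3}: C1→F3 8·24=192, C2→F3 5·25=125, C3→F3 2·9=18, C4→F3 10·21=210. Service 545; fixed 144; total 689.
{F2, F3}: service 545 + fixed 227 = 772
{F1, F3}: service 545 + fixed 274 = 819
{F1, F2, F3}: service 545 + fixed 357 = 902
No other subset beats 689.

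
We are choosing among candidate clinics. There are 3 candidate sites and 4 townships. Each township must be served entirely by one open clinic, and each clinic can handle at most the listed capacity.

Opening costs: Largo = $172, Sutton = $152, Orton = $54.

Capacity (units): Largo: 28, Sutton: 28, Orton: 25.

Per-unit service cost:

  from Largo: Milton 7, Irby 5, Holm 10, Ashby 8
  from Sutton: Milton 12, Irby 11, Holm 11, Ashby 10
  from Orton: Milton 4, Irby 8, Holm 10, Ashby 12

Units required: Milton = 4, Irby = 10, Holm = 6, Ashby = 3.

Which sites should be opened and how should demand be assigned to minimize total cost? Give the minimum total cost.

Minimum total cost: 246

Open {Orton}: Milton→Orton 4·4=16, Irby→Orton 8·10=80, Holm→Orton 10·6=60, Ashby→Orton 12·3=36.
Loads: Orton carries 23/25. Service 192; fixed 54; total 246.
Next best feasible plan costs 334.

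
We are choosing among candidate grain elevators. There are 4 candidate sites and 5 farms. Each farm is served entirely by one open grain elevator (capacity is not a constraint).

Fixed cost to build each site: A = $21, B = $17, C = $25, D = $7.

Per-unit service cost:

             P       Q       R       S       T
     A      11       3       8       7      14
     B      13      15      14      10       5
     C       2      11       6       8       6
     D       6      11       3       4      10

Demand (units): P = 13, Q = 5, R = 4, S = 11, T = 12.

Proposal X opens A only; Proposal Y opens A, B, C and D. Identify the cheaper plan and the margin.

Proposal Y is cheaper by 229.

Proposal X: {A}: P→A 11·13=143, Q→A 3·5=15, R→A 8·4=32, S→A 7·11=77, T→A 14·12=168. Service 435; fixed 21; total 456.
Proposal Y: {A, B, C, D}: P→C 2·13=26, Q→A 3·5=15, R→D 3·4=12, S→D 4·11=44, T→B 5·12=60. Service 157; fixed 70; total 227.
Difference: |456 − 227| = 229.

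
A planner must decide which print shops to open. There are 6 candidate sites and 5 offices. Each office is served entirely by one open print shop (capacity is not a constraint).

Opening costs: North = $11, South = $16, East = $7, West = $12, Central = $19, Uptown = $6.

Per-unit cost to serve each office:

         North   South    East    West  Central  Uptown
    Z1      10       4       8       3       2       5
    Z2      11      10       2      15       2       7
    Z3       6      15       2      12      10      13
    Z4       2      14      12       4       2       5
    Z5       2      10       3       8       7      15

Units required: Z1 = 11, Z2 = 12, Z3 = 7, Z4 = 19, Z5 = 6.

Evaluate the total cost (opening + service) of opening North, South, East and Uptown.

Each office is assigned to its cheapest site among the open ones.
{North, South, East, Uptown}: Z1→South 4·11=44, Z2→East 2·12=24, Z3→East 2·7=14, Z4→North 2·19=38, Z5→North 2·6=12. Service 132; fixed 40; total 172.

Total cost: 172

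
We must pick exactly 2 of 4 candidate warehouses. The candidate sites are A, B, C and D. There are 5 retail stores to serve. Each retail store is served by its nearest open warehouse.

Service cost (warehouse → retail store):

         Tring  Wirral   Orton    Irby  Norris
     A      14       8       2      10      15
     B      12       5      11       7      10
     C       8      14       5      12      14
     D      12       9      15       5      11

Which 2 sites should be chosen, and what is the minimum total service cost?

Choose B and C; total service cost 35.

With exactly 2 open, each retail store uses its cheapest among the chosen.
{B, C}: Tring→C 8, Wirral→B 5, Orton→C 5, Irby→B 7, Norris→B 10. Service cost 35.
{A, B}: service cost 36
{A, D}: service cost 38
Among all 6 size-2 choices, {B, C} is lowest.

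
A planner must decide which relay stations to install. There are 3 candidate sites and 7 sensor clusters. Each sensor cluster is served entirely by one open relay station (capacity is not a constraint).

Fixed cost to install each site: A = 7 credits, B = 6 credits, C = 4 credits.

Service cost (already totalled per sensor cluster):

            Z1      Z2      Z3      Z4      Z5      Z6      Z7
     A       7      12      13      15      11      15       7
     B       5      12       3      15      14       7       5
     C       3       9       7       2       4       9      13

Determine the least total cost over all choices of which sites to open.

Minimum total cost: 43

For any fixed open set, each sensor cluster goes to its cheapest open site; total = fixed + service.
{B, C}: Z1→C 3, Z2→C 9, Z3→B 3, Z4→C 2, Z5→C 4, Z6→B 7, Z7→B 5. Service 33; fixed 10; total 43.
{A, B, C}: service 33 + fixed 17 = 50
{C}: service 47 + fixed 4 = 51
No other subset beats 43.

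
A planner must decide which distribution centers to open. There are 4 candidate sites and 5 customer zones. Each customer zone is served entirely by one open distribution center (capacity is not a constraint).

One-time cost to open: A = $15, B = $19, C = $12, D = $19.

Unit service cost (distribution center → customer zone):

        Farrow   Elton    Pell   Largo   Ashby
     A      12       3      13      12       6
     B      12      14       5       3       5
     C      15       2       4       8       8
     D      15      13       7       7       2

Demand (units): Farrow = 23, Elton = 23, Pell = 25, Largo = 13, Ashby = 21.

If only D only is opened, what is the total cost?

Total cost: 971

Each customer zone is assigned to its cheapest site among the open ones.
{D}: Farrow→D 15·23=345, Elton→D 13·23=299, Pell→D 7·25=175, Largo→D 7·13=91, Ashby→D 2·21=42. Service 952; fixed 19; total 971.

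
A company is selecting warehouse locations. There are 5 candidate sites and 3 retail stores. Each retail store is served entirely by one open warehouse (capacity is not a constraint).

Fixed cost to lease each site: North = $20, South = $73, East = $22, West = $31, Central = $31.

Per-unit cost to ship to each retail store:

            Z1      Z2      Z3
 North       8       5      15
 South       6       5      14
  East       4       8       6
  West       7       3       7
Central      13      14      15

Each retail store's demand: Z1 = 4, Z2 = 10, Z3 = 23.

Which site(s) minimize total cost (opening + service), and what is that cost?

For any fixed open set, each retail store goes to its cheapest open site; total = fixed + service.
{East, West}: Z1→East 4·4=16, Z2→West 3·10=30, Z3→East 6·23=138. Service 184; fixed 53; total 237.
{North, East}: service 204 + fixed 42 = 246
{West}: Z1→West 7·4=28, Z2→West 3·10=30, Z3→West 7·23=161. Service 219; fixed 31; total 250.
{North, South, East, West, Central}: service 184 + fixed 177 = 361
No other subset beats 237.

Open East and West; minimum total cost 237.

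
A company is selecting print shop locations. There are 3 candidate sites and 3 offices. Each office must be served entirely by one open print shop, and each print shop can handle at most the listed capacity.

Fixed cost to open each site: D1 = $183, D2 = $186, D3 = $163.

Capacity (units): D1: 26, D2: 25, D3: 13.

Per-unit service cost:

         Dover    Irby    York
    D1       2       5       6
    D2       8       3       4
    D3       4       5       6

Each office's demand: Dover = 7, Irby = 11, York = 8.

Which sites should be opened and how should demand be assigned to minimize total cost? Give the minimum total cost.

Minimum total cost: 300

Open {D1}: Dover→D1 2·7=14, Irby→D1 5·11=55, York→D1 6·8=48.
Loads: D1 carries 26/26. Service 117; fixed 183; total 300.
Next best feasible plan costs 442.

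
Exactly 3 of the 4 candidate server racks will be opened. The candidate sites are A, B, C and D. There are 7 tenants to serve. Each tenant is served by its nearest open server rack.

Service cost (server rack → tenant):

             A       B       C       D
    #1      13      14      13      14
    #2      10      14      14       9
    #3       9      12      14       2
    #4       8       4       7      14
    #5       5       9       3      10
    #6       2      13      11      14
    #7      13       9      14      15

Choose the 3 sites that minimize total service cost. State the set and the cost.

Choose A, B and D; total service cost 44.

With exactly 3 open, each tenant uses its cheapest among the chosen.
{A, B, D}: #1→A 13, #2→D 9, #3→D 2, #4→B 4, #5→A 5, #6→A 2, #7→B 9. Service cost 44.
{A, C, D}: service cost 49
{A, B, C}: service cost 50
Among all 4 size-3 choices, {A, B, D} is lowest.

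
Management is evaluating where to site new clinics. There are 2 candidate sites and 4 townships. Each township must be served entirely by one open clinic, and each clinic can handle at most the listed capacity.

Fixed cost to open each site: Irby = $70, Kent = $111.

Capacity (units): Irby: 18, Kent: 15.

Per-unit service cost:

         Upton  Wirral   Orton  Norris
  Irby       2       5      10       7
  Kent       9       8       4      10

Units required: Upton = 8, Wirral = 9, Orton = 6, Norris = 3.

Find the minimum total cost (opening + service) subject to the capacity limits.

Minimum total cost: 296

Open {Irby, Kent}: Upton→Irby 2·8=16, Wirral→Irby 5·9=45, Orton→Kent 4·6=24, Norris→Kent 10·3=30.
Loads: Irby carries 17/18, Kent carries 9/15. Service 115; fixed 181; total 296.
Next best feasible plan costs 314.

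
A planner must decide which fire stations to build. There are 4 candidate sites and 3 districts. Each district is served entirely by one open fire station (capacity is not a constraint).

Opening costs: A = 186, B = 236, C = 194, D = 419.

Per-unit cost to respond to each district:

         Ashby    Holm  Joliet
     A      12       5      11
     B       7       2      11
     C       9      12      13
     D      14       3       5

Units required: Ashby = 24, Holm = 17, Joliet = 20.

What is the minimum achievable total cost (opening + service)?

For any fixed open set, each district goes to its cheapest open site; total = fixed + service.
{B}: Ashby→B 7·24=168, Holm→B 2·17=34, Joliet→B 11·20=220. Service 422; fixed 236; total 658.
{A}: service 593 + fixed 186 = 779
{A, B}: Ashby→B 7·24=168, Holm→B 2·17=34, Joliet→A 11·20=220. Service 422; fixed 422; total 844.
{A, B, C, D}: service 302 + fixed 1035 = 1337
No other subset beats 658.

Minimum total cost: 658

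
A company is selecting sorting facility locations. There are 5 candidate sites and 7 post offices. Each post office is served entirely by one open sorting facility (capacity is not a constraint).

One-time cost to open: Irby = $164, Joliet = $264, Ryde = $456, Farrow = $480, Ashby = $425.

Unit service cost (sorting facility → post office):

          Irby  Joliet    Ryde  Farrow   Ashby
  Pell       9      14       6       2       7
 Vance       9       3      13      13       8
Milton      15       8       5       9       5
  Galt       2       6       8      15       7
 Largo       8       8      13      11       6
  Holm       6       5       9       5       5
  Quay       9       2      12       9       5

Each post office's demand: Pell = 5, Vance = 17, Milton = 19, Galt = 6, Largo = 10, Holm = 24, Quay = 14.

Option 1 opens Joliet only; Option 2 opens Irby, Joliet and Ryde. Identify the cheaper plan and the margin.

Option 1: {Joliet}: Pell→Joliet 14·5=70, Vance→Joliet 3·17=51, Milton→Joliet 8·19=152, Galt→Joliet 6·6=36, Largo→Joliet 8·10=80, Holm→Joliet 5·24=120, Quay→Joliet 2·14=28. Service 537; fixed 264; total 801.
Option 2: {Irby, Joliet, Ryde}: Pell→Ryde 6·5=30, Vance→Joliet 3·17=51, Milton→Ryde 5·19=95, Galt→Irby 2·6=12, Largo→Irby 8·10=80, Holm→Joliet 5·24=120, Quay→Joliet 2·14=28. Service 416; fixed 884; total 1300.
Difference: |801 − 1300| = 499.

Option 1 is cheaper by 499.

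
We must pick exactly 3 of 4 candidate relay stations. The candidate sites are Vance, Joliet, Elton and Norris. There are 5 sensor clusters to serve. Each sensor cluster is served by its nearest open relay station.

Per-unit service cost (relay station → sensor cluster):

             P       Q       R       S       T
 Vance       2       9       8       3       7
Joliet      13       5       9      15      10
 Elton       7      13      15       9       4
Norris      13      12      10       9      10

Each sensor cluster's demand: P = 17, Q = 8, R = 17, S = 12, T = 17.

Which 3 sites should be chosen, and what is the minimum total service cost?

Choose Vance, Joliet and Elton; total service cost 314.

With exactly 3 open, each sensor cluster uses its cheapest among the chosen.
{Vance, Joliet, Elton}: P→Vance 2·17=34, Q→Joliet 5·8=40, R→Vance 8·17=136, S→Vance 3·12=36, T→Elton 4·17=68. Service cost 314.
{Vance, Elton, Norris}: service cost 346
{Vance, Joliet, Norris}: service cost 365
Among all 4 size-3 choices, {Vance, Joliet, Elton} is lowest.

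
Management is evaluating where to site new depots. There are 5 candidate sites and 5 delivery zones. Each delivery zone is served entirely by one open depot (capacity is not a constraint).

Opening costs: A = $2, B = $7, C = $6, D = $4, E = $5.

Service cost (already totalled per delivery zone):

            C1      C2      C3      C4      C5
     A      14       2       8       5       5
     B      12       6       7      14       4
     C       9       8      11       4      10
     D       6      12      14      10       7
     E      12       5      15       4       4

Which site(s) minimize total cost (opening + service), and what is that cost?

Open A and D; minimum total cost 32.

For any fixed open set, each delivery zone goes to its cheapest open site; total = fixed + service.
{A, D}: C1→D 6, C2→A 2, C3→A 8, C4→A 5, C5→A 5. Service 26; fixed 6; total 32.
{A, D, E}: C1→D 6, C2→A 2, C3→A 8, C4→E 4, C5→E 4. Service 24; fixed 11; total 35.
{A}: C1→A 14, C2→A 2, C3→A 8, C4→A 5, C5→A 5. Service 34; fixed 2; total 36.
{A, B, C, D, E}: service 23 + fixed 24 = 47
No other subset beats 32.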